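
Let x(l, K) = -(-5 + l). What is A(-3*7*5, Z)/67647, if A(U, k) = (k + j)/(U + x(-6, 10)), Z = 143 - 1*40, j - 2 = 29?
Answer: -67/3179409 ≈ -2.1073e-5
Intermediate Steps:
j = 31 (j = 2 + 29 = 31)
x(l, K) = 5 - l
Z = 103 (Z = 143 - 40 = 103)
A(U, k) = (31 + k)/(11 + U) (A(U, k) = (k + 31)/(U + (5 - 1*(-6))) = (31 + k)/(U + (5 + 6)) = (31 + k)/(U + 11) = (31 + k)/(11 + U))
A(-3*7*5, Z)/67647 = ((31 + 103)/(11 - 3*7*5))/67647 = (134/(11 - 21*5))*(1/67647) = (134/(11 - 105))*(1/67647) = (134/(-94))*(1/67647) = -1/94*134*(1/67647) = -67/47*1/67647 = -67/3179409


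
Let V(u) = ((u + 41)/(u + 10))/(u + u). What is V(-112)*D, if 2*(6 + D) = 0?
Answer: 71/3808 ≈ 0.018645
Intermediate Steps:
D = -6 (D = -6 + (1/2)*0 = -6 + 0 = -6)
V(u) = (41 + u)/(2*u*(10 + u)) (V(u) = ((41 + u)/(10 + u))/((2*u)) = (1/(2*u))*((41 + u)/(10 + u)) = (41 + u)/(2*u*(10 + u)))
V(-112)*D = ((1/2)*(41 - 112)/(-112*(10 - 112)))*(-6) = ((1/2)*(-1/112)*(-71)/(-102))*(-6) = ((1/2)*(-1/112)*(-1/102)*(-71))*(-6) = -71/22848*(-6) = 71/3808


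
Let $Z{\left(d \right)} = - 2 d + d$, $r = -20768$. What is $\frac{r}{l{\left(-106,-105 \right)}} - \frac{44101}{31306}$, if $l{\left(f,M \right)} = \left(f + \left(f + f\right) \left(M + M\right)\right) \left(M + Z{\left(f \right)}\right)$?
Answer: $- \frac{1304432411}{695212342} \approx -1.8763$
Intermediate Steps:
$Z{\left(d \right)} = - d$
$l{\left(f,M \right)} = \left(M - f\right) \left(f + 4 M f\right)$ ($l{\left(f,M \right)} = \left(f + \left(f + f\right) \left(M + M\right)\right) \left(M - f\right) = \left(f + 2 f 2 M\right) \left(M - f\right) = \left(f + 4 M f\right) \left(M - f\right) = \left(M - f\right) \left(f + 4 M f\right)$)
$\frac{r}{l{\left(-106,-105 \right)}} - \frac{44101}{31306} = - \frac{20768}{\left(-106\right) \left(-105 - -106 + 4 \left(-105\right)^{2} - \left(-420\right) \left(-106\right)\right)} - \frac{44101}{31306} = - \frac{20768}{\left(-106\right) \left(-105 + 106 + 4 \cdot 11025 - 44520\right)} - \frac{44101}{31306} = - \frac{20768}{\left(-106\right) \left(-105 + 106 + 44100 - 44520\right)} - \frac{44101}{31306} = - \frac{20768}{\left(-106\right) \left(-419\right)} - \frac{44101}{31306} = - \frac{20768}{44414} - \frac{44101}{31306} = \left(-20768\right) \frac{1}{44414} - \frac{44101}{31306} = - \frac{10384}{22207} - \frac{44101}{31306} = - \frac{1304432411}{695212342}$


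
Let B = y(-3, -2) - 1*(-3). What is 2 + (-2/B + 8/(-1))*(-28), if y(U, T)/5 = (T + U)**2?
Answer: 3623/16 ≈ 226.44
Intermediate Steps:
y(U, T) = 5*(T + U)**2
B = 128 (B = 5*(-2 - 3)**2 - 1*(-3) = 5*(-5)**2 + 3 = 5*25 + 3 = 125 + 3 = 128)
2 + (-2/B + 8/(-1))*(-28) = 2 + (-2/128 + 8/(-1))*(-28) = 2 + (-2*1/128 + 8*(-1))*(-28) = 2 + (-1/64 - 8)*(-28) = 2 - 513/64*(-28) = 2 + 3591/16 = 3623/16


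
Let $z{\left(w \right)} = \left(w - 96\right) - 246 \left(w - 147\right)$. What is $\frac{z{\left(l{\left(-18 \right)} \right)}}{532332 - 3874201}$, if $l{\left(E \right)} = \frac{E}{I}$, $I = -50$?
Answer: $- \frac{179889}{16709345} \approx -0.010766$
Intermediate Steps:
$l{\left(E \right)} = - \frac{E}{50}$ ($l{\left(E \right)} = \frac{E}{-50} = E \left(- \frac{1}{50}\right) = - \frac{E}{50}$)
$z{\left(w \right)} = 36066 - 245 w$ ($z{\left(w \right)} = \left(-96 + w\right) - 246 \left(-147 + w\right) = \left(-96 + w\right) - \left(-36162 + 246 w\right) = 36066 - 245 w$)
$\frac{z{\left(l{\left(-18 \right)} \right)}}{532332 - 3874201} = \frac{36066 - 245 \left(\left(- \frac{1}{50}\right) \left(-18\right)\right)}{532332 - 3874201} = \frac{36066 - \frac{441}{5}}{-3341869} = \left(36066 - \frac{441}{5}\right) \left(- \frac{1}{3341869}\right) = \frac{179889}{5} \left(- \frac{1}{3341869}\right) = - \frac{179889}{16709345}$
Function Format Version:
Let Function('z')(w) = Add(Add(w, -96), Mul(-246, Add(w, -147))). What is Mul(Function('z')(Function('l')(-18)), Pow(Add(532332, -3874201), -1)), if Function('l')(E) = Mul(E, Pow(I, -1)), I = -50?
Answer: Rational(-179889, 16709345) ≈ -0.010766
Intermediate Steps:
Function('l')(E) = Mul(Rational(-1, 50), E) (Function('l')(E) = Mul(E, Pow(-50, -1)) = Mul(E, Rational(-1, 50)) = Mul(Rational(-1, 50), E))
Function('z')(w) = Add(36066, Mul(-245, w)) (Function('z')(w) = Add(Add(-96, w), Mul(-246, Add(-147, w))) = Add(Add(-96, w), Add(36162, Mul(-246, w))) = Add(36066, Mul(-245, w)))
Mul(Function('z')(Function('l')(-18)), Pow(Add(532332, -3874201), -1)) = Mul(Add(36066, Mul(-245, Mul(Rational(-1, 50), -18))), Pow(Add(532332, -3874201), -1)) = Mul(Add(36066, Mul(-245, Rational(9, 25))), Pow(-3341869, -1)) = Mul(Add(36066, Rational(-441, 5)), Rational(-1, 3341869)) = Mul(Rational(179889, 5), Rational(-1, 3341869)) = Rational(-179889, 16709345)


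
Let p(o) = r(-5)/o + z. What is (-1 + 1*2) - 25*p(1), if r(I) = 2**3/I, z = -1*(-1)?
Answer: 16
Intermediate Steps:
z = 1
r(I) = 8/I
p(o) = 1 - 8/(5*o) (p(o) = (8/(-5))/o + 1 = (8*(-1/5))/o + 1 = -8/(5*o) + 1 = 1 - 8/(5*o))
(-1 + 1*2) - 25*p(1) = (-1 + 1*2) - 25*(-8/5 + 1)/1 = (-1 + 2) - 25*(-3)/5 = 1 - 25*(-3/5) = 1 + 15 = 16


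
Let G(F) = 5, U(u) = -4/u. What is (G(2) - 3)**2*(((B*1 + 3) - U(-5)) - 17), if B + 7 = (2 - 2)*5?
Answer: -436/5 ≈ -87.200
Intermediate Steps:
B = -7 (B = -7 + (2 - 2)*5 = -7 + 0*5 = -7 + 0 = -7)
(G(2) - 3)**2*(((B*1 + 3) - U(-5)) - 17) = (5 - 3)**2*(((-7*1 + 3) - (-4)/(-5)) - 17) = 2**2*(((-7 + 3) - (-4)*(-1)/5) - 17) = 4*((-4 - 1*4/5) - 17) = 4*((-4 - 4/5) - 17) = 4*(-24/5 - 17) = 4*(-109/5) = -436/5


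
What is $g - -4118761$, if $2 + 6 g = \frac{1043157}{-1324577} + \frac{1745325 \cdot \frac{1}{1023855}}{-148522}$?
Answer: $\frac{331843250022368656038899}{80568716527601148} \approx 4.1188 \cdot 10^{6}$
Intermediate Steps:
$g = - \frac{37431570375898729}{80568716527601148}$ ($g = - \frac{1}{3} + \frac{\frac{1043157}{-1324577} + \frac{1745325 \cdot \frac{1}{1023855}}{-148522}}{6} = - \frac{1}{3} + \frac{1043157 \left(- \frac{1}{1324577}\right) + 1745325 \cdot \frac{1}{1023855} \left(- \frac{1}{148522}\right)}{6} = - \frac{1}{3} + \frac{- \frac{1043157}{1324577} + \frac{116355}{68257} \left(- \frac{1}{148522}\right)}{6} = - \frac{1}{3} + \frac{- \frac{1043157}{1324577} - \frac{116355}{10137666154}}{6} = - \frac{1}{3} + \frac{1}{6} \left(- \frac{10575331533365013}{13428119421266858}\right) = - \frac{1}{3} - \frac{3525110511121671}{26856238842533716} = - \frac{37431570375898729}{80568716527601148} \approx -0.46459$)
$g - -4118761 = - \frac{37431570375898729}{80568716527601148} - -4118761 = - \frac{37431570375898729}{80568716527601148} + 4118761 = \frac{331843250022368656038899}{80568716527601148}$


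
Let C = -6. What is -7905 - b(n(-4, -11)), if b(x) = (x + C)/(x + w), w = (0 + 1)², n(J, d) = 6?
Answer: -7905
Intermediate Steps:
w = 1 (w = 1² = 1)
b(x) = (-6 + x)/(1 + x) (b(x) = (x - 6)/(x + 1) = (-6 + x)/(1 + x))
-7905 - b(n(-4, -11)) = -7905 - (-6 + 6)/(1 + 6) = -7905 - 0/7 = -7905 - 1*0 = -7905 + 0 = -7905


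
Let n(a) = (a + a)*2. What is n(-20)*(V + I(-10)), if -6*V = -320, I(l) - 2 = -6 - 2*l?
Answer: -16640/3 ≈ -5546.7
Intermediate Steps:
I(l) = -4 - 2*l (I(l) = 2 + (-6 - 2*l) = -4 - 2*l)
V = 160/3 (V = -⅙*(-320) = 160/3 ≈ 53.333)
n(a) = 4*a (n(a) = (2*a)*2 = 4*a)
n(-20)*(V + I(-10)) = (4*(-20))*(160/3 + (-4 - 2*(-10))) = -80*(160/3 + (-4 + 20)) = -80*(160/3 + 16) = -80*208/3 = -16640/3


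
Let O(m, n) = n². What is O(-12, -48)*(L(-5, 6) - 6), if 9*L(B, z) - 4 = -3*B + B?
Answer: -10240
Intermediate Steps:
L(B, z) = 4/9 - 2*B/9 (L(B, z) = 4/9 + (-3*B + B)/9 = 4/9 + (-2*B)/9 = 4/9 - 2*B/9)
O(-12, -48)*(L(-5, 6) - 6) = (-48)²*((4/9 - 2/9*(-5)) - 6) = 2304*((4/9 + 10/9) - 6) = 2304*(14/9 - 6) = 2304*(-40/9) = -10240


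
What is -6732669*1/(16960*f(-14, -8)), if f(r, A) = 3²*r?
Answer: 2244223/712320 ≈ 3.1506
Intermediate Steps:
f(r, A) = 9*r
-6732669*1/(16960*f(-14, -8)) = -6732669/(((9*(-14))*80)*212) = -6732669/(-126*80*212) = -6732669/((-10080*212)) = -6732669/(-2136960) = -6732669*(-1/2136960) = 2244223/712320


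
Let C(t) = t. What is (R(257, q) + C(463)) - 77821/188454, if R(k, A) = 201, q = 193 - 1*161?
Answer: 125055635/188454 ≈ 663.59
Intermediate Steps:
q = 32 (q = 193 - 161 = 32)
(R(257, q) + C(463)) - 77821/188454 = (201 + 463) - 77821/188454 = 664 - 77821*1/188454 = 664 - 77821/188454 = 125055635/188454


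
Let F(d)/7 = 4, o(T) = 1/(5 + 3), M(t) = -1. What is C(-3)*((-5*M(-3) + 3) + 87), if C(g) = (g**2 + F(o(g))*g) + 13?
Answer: -5890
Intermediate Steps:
o(T) = 1/8
F(d) = 28 (F(d) = 7*4 = 28)
C(g) = 13 + g**2 + 28*g (C(g) = (g**2 + 28*g) + 13 = 13 + g**2 + 28*g)
C(-3)*((-5*M(-3) + 3) + 87) = (13 + (-3)**2 + 28*(-3))*((-5*(-1) + 3) + 87) = (13 + 9 - 84)*((5 + 3) + 87) = -62*(8 + 87) = -62*95 = -5890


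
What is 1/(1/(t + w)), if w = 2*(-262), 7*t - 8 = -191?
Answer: -3851/7 ≈ -550.14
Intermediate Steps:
t = -183/7 (t = 8/7 + (⅐)*(-191) = 8/7 - 191/7 = -183/7 ≈ -26.143)
w = -524
1/(1/(t + w)) = 1/(1/(-183/7 - 524)) = 1/(1/(-3851/7)) = 1/(-7/3851) = -3851/7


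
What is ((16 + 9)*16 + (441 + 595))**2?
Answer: 2062096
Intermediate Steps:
((16 + 9)*16 + (441 + 595))**2 = (25*16 + 1036)**2 = (400 + 1036)**2 = 1436**2 = 2062096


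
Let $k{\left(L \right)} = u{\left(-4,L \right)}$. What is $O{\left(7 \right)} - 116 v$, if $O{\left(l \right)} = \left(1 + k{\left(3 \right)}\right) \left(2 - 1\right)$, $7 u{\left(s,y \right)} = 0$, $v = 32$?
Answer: $-3711$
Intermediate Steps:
$u{\left(s,y \right)} = 0$ ($u{\left(s,y \right)} = \frac{1}{7} \cdot 0 = 0$)
$k{\left(L \right)} = 0$
$O{\left(l \right)} = 1$ ($O{\left(l \right)} = \left(1 + 0\right) \left(2 - 1\right) = 1 \cdot 1 = 1$)
$O{\left(7 \right)} - 116 v = 1 - 3712 = -3711$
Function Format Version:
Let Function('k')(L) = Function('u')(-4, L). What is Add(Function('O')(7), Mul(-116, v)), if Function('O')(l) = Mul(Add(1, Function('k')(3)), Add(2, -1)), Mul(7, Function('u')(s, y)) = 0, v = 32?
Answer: -3711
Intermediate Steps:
Function('u')(s, y) = 0 (Function('u')(s, y) = Mul(Rational(1, 7), 0) = 0)
Function('k')(L) = 0
Function('O')(l) = 1 (Function('O')(l) = Mul(Add(1, 0), Add(2, -1)) = Mul(1, 1) = 1)
Add(Function('O')(7), Mul(-116, v)) = Add(1, Mul(-116, 32)) = Add(1, -3712) = -3711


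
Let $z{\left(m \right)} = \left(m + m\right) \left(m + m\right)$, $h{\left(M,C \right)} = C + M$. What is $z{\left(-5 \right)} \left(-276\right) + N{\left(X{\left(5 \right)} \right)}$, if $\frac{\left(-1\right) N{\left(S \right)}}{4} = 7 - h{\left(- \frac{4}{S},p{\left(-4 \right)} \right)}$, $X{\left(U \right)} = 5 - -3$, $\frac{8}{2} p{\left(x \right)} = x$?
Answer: $-27634$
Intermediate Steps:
$p{\left(x \right)} = \frac{x}{4}$
$X{\left(U \right)} = 8$ ($X{\left(U \right)} = 5 + 3 = 8$)
$z{\left(m \right)} = 4 m^{2}$ ($z{\left(m \right)} = 2 m 2 m = 4 m^{2}$)
$N{\left(S \right)} = -32 - \frac{16}{S}$ ($N{\left(S \right)} = - 4 \left(7 - \left(\frac{1}{4} \left(-4\right) - \frac{4}{S}\right)\right) = - 4 \left(7 - \left(-1 - \frac{4}{S}\right)\right) = - 4 \left(7 + \left(1 + \frac{4}{S}\right)\right) = - 4 \left(8 + \frac{4}{S}\right) = -32 - \frac{16}{S}$)
$z{\left(-5 \right)} \left(-276\right) + N{\left(X{\left(5 \right)} \right)} = 4 \left(-5\right)^{2} \left(-276\right) - \left(32 + \frac{16}{8}\right) = 4 \cdot 25 \left(-276\right) - 34 = 100 \left(-276\right) - 34 = -27600 - 34 = -27634$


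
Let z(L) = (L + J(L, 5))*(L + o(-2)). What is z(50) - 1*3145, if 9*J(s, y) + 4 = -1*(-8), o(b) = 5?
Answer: -3335/9 ≈ -370.56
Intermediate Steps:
J(s, y) = 4/9 (J(s, y) = -4/9 + (-1*(-8))/9 = -4/9 + (⅑)*8 = -4/9 + 8/9 = 4/9)
z(L) = (5 + L)*(4/9 + L) (z(L) = (L + 4/9)*(L + 5) = (4/9 + L)*(5 + L) = (5 + L)*(4/9 + L))
z(50) - 1*3145 = (20/9 + 50² + (49/9)*50) - 1*3145 = (20/9 + 2500 + 2450/9) - 3145 = 24970/9 - 3145 = -3335/9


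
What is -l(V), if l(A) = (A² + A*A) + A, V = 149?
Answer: -44551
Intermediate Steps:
l(A) = A + 2*A² (l(A) = (A² + A²) + A = 2*A² + A = A + 2*A²)
-l(V) = -149*(1 + 2*149) = -149*(1 + 298) = -149*299 = -1*44551 = -44551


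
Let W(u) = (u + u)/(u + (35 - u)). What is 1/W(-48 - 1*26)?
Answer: -35/148 ≈ -0.23649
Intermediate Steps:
W(u) = 2*u/35 (W(u) = (2*u)/35 = (2*u)*(1/35) = 2*u/35)
1/W(-48 - 1*26) = 1/(2*(-48 - 1*26)/35) = 1/(2*(-48 - 26)/35) = 1/((2/35)*(-74)) = 1/(-148/35) = -35/148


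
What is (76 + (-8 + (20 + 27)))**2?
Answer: 13225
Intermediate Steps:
(76 + (-8 + (20 + 27)))**2 = (76 + (-8 + 47))**2 = (76 + 39)**2 = 115**2 = 13225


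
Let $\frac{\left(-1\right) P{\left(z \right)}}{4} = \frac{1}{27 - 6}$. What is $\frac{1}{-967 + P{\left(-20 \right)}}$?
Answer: $- \frac{21}{20311} \approx -0.0010339$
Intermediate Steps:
$P{\left(z \right)} = - \frac{4}{21}$ ($P{\left(z \right)} = - \frac{4}{27 - 6} = - \frac{4}{21}$)
$\frac{1}{-967 + P{\left(-20 \right)}} = \frac{1}{-967 - \frac{4}{21}} = \frac{1}{- \frac{20311}{21}} = - \frac{21}{20311}$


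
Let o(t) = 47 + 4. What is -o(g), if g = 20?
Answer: -51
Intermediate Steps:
o(t) = 51
-o(g) = -1*51 = -51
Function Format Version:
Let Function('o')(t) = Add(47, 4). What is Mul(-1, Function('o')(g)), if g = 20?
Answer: -51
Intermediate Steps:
Function('o')(t) = 51
Mul(-1, Function('o')(g)) = Mul(-1, 51) = -51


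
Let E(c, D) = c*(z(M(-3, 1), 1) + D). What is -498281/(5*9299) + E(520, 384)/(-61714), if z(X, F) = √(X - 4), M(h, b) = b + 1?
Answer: -20017517617/1434696215 - 260*I*√2/30857 ≈ -13.952 - 0.011916*I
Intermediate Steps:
M(h, b) = 1 + b
z(X, F) = √(-4 + X)
E(c, D) = c*(D + I*√2) (E(c, D) = c*(√(-4 + (1 + 1)) + D) = c*(√(-4 + 2) + D) = c*(√(-2) + D) = c*(I*√2 + D) = c*(D + I*√2))
-498281/(5*9299) + E(520, 384)/(-61714) = -498281/(5*9299) + (520*(384 + I*√2))/(-61714) = -498281/46495 + (199680 + 520*I*√2)*(-1/61714) = -498281*1/46495 + (-99840/30857 - 260*I*√2/30857) = -498281/46495 + (-99840/30857 - 260*I*√2/30857) = -20017517617/1434696215 - 260*I*√2/30857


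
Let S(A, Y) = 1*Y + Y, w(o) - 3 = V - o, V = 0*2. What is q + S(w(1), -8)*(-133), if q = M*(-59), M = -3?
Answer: 2305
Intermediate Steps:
V = 0
w(o) = 3 - o (w(o) = 3 + (0 - o) = 3 - o)
S(A, Y) = 2*Y (S(A, Y) = Y + Y = 2*Y)
q = 177 (q = -3*(-59) = 177)
q + S(w(1), -8)*(-133) = 177 + (2*(-8))*(-133) = 177 - 16*(-133) = 177 + 2128 = 2305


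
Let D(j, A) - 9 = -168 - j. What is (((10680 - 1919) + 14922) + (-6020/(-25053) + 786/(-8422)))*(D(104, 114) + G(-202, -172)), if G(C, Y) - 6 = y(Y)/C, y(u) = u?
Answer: -9234206149206140/1522188069 ≈ -6.0664e+6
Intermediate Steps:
D(j, A) = -159 - j (D(j, A) = 9 + (-168 - j) = -159 - j)
G(C, Y) = 6 + Y/C
(((10680 - 1919) + 14922) + (-6020/(-25053) + 786/(-8422)))*(D(104, 114) + G(-202, -172)) = (((10680 - 1919) + 14922) + (-6020/(-25053) + 786/(-8422)))*((-159 - 1*104) + (6 - 172/(-202))) = ((8761 + 14922) + (-6020*(-1/25053) + 786*(-1/8422)))*((-159 - 104) + (6 - 172*(-1/202))) = (23683 + (860/3579 - 393/4211))*(-263 + (6 + 86/101)) = (23683 + 2214913/15071169)*(-263 + 692/101) = (356932710340/15071169)*(-25871/101) = -9234206149206140/1522188069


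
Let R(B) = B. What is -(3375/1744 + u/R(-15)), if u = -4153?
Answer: -7293457/26160 ≈ -278.80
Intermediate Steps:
-(3375/1744 + u/R(-15)) = -(3375/1744 - 4153/(-15)) = -(3375*(1/1744) - 4153*(-1/15)) = -(3375/1744 + 4153/15) = -1*7293457/26160 = -7293457/26160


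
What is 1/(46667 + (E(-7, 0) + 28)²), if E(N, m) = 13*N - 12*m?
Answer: 1/50636 ≈ 1.9749e-5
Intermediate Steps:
E(N, m) = -12*m + 13*N
1/(46667 + (E(-7, 0) + 28)²) = 1/(46667 + ((-12*0 + 13*(-7)) + 28)²) = 1/(46667 + ((0 - 91) + 28)²) = 1/(46667 + (-91 + 28)²) = 1/(46667 + (-63)²) = 1/(46667 + 3969) = 1/50636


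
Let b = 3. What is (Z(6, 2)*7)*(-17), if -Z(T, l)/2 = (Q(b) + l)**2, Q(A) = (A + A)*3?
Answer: 95200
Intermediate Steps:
Q(A) = 6*A (Q(A) = (2*A)*3 = 6*A)
Z(T, l) = -2*(18 + l)**2 (Z(T, l) = -2*(6*3 + l)**2 = -2*(18 + l)**2)
(Z(6, 2)*7)*(-17) = (-2*(18 + 2)**2*7)*(-17) = (-2*20**2*7)*(-17) = (-2*400*7)*(-17) = -800*7*(-17) = -5600*(-17) = 95200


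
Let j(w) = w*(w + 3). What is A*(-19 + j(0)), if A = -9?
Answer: 171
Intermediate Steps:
j(w) = w*(3 + w)
A*(-19 + j(0)) = -9*(-19 + 0*(3 + 0)) = -9*(-19 + 0*3) = -9*(-19 + 0) = -9*(-19) = 171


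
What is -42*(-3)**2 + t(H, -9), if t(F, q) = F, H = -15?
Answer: -393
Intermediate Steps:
-42*(-3)**2 + t(H, -9) = -42*(-3)**2 - 15 = -42*9 - 15 = -378 - 15 = -393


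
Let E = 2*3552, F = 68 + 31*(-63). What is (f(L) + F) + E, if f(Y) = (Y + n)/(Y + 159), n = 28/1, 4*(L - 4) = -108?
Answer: 709789/136 ≈ 5219.0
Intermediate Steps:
L = -23 (L = 4 + (¼)*(-108) = 4 - 27 = -23)
n = 28 (n = 28*1 = 28)
F = -1885 (F = 68 - 1953 = -1885)
f(Y) = (28 + Y)/(159 + Y) (f(Y) = (Y + 28)/(Y + 159) = (28 + Y)/(159 + Y))
E = 7104
(f(L) + F) + E = ((28 - 23)/(159 - 23) - 1885) + 7104 = (5/136 - 1885) + 7104 = -256355/136 + 7104 = 709789/136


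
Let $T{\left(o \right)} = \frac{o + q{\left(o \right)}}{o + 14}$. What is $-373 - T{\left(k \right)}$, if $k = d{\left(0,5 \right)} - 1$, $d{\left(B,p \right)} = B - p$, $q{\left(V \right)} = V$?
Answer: $- \frac{743}{2} \approx -371.5$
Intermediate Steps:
$k = -6$ ($k = \left(0 - 5\right) - 1 = -5 - 1 = -6$)
$T{\left(o \right)} = \frac{2 o}{14 + o}$ ($T{\left(o \right)} = \frac{o + o}{o + 14} = \frac{2 o}{14 + o}$)
$-373 - T{\left(k \right)} = -373 - 2 \left(-6\right) \frac{1}{14 - 6} = -373 - 2 \left(-6\right) \frac{1}{8} = -373 - - \frac{3}{2} = -373 + \frac{3}{2} = - \frac{743}{2}$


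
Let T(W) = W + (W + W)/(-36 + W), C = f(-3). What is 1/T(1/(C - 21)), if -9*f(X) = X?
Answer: -46190/2111 ≈ -21.881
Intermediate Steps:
f(X) = -X/9
C = ⅓ (C = -⅑*(-3) = ⅓ ≈ 0.33333)
T(W) = W + 2*W/(-36 + W) (T(W) = W + (2*W)/(-36 + W) = W + 2*W/(-36 + W))
1/T(1/(C - 21)) = 1/((-34 + 1/(⅓ - 21))/((⅓ - 21)*(-36 + 1/(⅓ - 21)))) = 1/((-34 + 1/(-62/3))/((-62/3)*(-36 + 1/(-62/3)))) = 1/(-3*(-34 - 3/62)/(62*(-36 - 3/62))) = 1/(-3/62*(-2111/62)/(-2235/62)) = 1/(-3/62*(-62/2235)*(-2111/62)) = 1/(-2111/46190) = -46190/2111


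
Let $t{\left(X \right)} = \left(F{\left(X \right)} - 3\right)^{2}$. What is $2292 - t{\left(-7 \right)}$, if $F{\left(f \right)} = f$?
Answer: $2192$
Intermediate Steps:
$t{\left(X \right)} = \left(-3 + X\right)^{2}$ ($t{\left(X \right)} = \left(X - 3\right)^{2} = \left(-3 + X\right)^{2}$)
$2292 - t{\left(-7 \right)} = 2292 - \left(-3 - 7\right)^{2} = 2292 - \left(-10\right)^{2} = 2292 - 100 = 2192$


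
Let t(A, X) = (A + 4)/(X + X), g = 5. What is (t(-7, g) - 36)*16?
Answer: -2904/5 ≈ -580.80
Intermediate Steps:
t(A, X) = (4 + A)/(2*X) (t(A, X) = (4 + A)/((2*X)) = (4 + A)*(1/(2*X)) = (4 + A)/(2*X))
(t(-7, g) - 36)*16 = ((1/2)*(4 - 7)/5 - 36)*16 = ((1/2)*(1/5)*(-3) - 36)*16 = (-3/10 - 36)*16 = -363/10*16 = -2904/5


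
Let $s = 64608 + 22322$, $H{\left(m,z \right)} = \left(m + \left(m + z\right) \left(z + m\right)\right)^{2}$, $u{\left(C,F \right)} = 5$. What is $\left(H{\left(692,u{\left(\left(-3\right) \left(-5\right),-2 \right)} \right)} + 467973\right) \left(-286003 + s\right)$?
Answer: $-47117332413267102$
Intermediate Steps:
$H{\left(m,z \right)} = \left(m + \left(m + z\right)^{2}\right)^{2}$ ($H{\left(m,z \right)} = \left(m + \left(m + z\right) \left(m + z\right)\right)^{2} = \left(m + \left(m + z\right)^{2}\right)^{2}$)
$s = 86930$
$\left(H{\left(692,u{\left(\left(-3\right) \left(-5\right),-2 \right)} \right)} + 467973\right) \left(-286003 + s\right) = \left(\left(692 + \left(692 + 5\right)^{2}\right)^{2} + 467973\right) \left(-286003 + 86930\right) = \left(\left(692 + 697^{2}\right)^{2} + 467973\right) \left(-199073\right) = \left(\left(692 + 485809\right)^{2} + 467973\right) \left(-199073\right) = \left(486501^{2} + 467973\right) \left(-199073\right) = \left(236683223001 + 467973\right) \left(-199073\right) = 236683690974 \left(-199073\right) = -47117332413267102$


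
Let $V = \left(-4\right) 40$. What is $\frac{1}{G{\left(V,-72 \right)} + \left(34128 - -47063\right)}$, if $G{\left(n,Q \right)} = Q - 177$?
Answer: $\frac{1}{80942} \approx 1.2355 \cdot 10^{-5}$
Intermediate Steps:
$V = -160$
$G{\left(n,Q \right)} = -177 + Q$
$\frac{1}{G{\left(V,-72 \right)} + \left(34128 - -47063\right)} = \frac{1}{\left(-177 - 72\right) + \left(34128 - -47063\right)} = \frac{1}{-249 + \left(34128 + 47063\right)} = \frac{1}{-249 + 81191} = \frac{1}{80942}$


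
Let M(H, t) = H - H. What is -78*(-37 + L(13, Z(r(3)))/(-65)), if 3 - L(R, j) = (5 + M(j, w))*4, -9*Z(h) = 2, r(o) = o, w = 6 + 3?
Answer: 14328/5 ≈ 2865.6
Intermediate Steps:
w = 9
M(H, t) = 0
Z(h) = -2/9 (Z(h) = -⅑*2 = -2/9)
L(R, j) = -17 (L(R, j) = 3 - (5 + 0)*4 = 3 - 5*4 = 3 - 1*20 = 3 - 20 = -17)
-78*(-37 + L(13, Z(r(3)))/(-65)) = -78*(-37 - 17/(-65)) = -78*(-37 - 17*(-1/65)) = -78*(-37 + 17/65) = -78*(-2388/65) = 14328/5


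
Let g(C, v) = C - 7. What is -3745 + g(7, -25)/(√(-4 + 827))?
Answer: -3745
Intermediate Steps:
g(C, v) = -7 + C
-3745 + g(7, -25)/(√(-4 + 827)) = -3745 + (-7 + 7)/(√(-4 + 827)) = -3745 + 0/(√823) = -3745 + 0*(√823/823) = -3745 + 0 = -3745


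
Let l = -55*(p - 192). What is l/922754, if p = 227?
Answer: -275/131822 ≈ -0.0020861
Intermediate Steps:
l = -1925 (l = -55*(227 - 192) = -55*35 = -1925)
l/922754 = -1925/922754 = -1925*1/922754 = -275/131822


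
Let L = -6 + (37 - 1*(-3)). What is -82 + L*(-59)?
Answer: -2088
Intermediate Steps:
L = 34 (L = -6 + (37 + 3) = -6 + 40 = 34)
-82 + L*(-59) = -82 + 34*(-59) = -82 - 2006 = -2088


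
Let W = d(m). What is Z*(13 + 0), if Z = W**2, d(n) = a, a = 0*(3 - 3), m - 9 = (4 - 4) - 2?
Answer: 0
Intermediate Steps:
m = 7 (m = 9 + ((4 - 4) - 2) = 9 + (0 - 2) = 9 - 2 = 7)
a = 0 (a = 0*0 = 0)
d(n) = 0
W = 0
Z = 0 (Z = 0**2 = 0)
Z*(13 + 0) = 0*(13 + 0) = 0*13 = 0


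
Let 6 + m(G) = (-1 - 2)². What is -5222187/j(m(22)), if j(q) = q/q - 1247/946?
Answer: 114888114/7 ≈ 1.6413e+7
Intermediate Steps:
m(G) = 3 (m(G) = -6 + (-1 - 2)² = -6 + (-3)² = -6 + 9 = 3)
j(q) = -7/22 (j(q) = 1 - 1247*1/946 = 1 - 29/22 = -7/22)
-5222187/j(m(22)) = -5222187/(-7/22) = -5222187*(-22/7) = 114888114/7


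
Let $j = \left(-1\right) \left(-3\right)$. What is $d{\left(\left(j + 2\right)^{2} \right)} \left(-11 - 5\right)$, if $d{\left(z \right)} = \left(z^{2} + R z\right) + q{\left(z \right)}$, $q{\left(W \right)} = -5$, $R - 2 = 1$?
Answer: $-11120$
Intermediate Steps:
$j = 3$
$R = 3$ ($R = 2 + 1 = 3$)
$d{\left(z \right)} = -5 + z^{2} + 3 z$ ($d{\left(z \right)} = \left(z^{2} + 3 z\right) - 5 = -5 + z^{2} + 3 z$)
$d{\left(\left(j + 2\right)^{2} \right)} \left(-11 - 5\right) = \left(-5 + \left(\left(3 + 2\right)^{2}\right)^{2} + 3 \left(3 + 2\right)^{2}\right) \left(-11 - 5\right) = \left(-5 + \left(5^{2}\right)^{2} + 3 \cdot 5^{2}\right) \left(-16\right) = \left(-5 + 25^{2} + 3 \cdot 25\right) \left(-16\right) = \left(-5 + 625 + 75\right) \left(-16\right) = 695 \left(-16\right) = -11120$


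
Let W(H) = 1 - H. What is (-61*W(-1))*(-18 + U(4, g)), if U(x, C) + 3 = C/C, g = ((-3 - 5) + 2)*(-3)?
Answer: 2440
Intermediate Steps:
g = 18 (g = (-8 + 2)*(-3) = -6*(-3) = 18)
U(x, C) = -2 (U(x, C) = -3 + C/C = -3 + 1 = -2)
(-61*W(-1))*(-18 + U(4, g)) = (-61*(1 - 1*(-1)))*(-18 - 2) = -61*(1 + 1)*(-20) = -61*2*(-20) = -122*(-20) = 2440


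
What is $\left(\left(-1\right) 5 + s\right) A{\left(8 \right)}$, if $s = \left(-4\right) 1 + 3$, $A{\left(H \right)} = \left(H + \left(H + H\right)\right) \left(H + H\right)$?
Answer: $-2304$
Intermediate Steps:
$A{\left(H \right)} = 6 H^{2}$ ($A{\left(H \right)} = \left(H + 2 H\right) 2 H = 3 H 2 H = 6 H^{2}$)
$s = -1$ ($s = -4 + 3 = -1$)
$\left(\left(-1\right) 5 + s\right) A{\left(8 \right)} = \left(\left(-1\right) 5 - 1\right) 6 \cdot 8^{2} = \left(-5 - 1\right) 6 \cdot 64 = \left(-6\right) 384 = -2304$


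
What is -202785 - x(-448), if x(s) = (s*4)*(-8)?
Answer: -217121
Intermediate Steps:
x(s) = -32*s (x(s) = (4*s)*(-8) = -32*s)
-202785 - x(-448) = -202785 - (-32)*(-448) = -202785 - 1*14336 = -202785 - 14336 = -217121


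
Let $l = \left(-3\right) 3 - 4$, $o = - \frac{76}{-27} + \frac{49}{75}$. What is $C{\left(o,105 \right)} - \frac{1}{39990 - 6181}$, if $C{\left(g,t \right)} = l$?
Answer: $- \frac{439518}{33809} \approx -13.0$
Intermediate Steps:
$o = \frac{2341}{675}$ ($o = \left(-76\right) \left(- \frac{1}{27}\right) + 49 \cdot \frac{1}{75} = \frac{76}{27} + \frac{49}{75} = \frac{2341}{675} \approx 3.4681$)
$l = -13$ ($l = -9 - 4 = -13$)
$C{\left(g,t \right)} = -13$
$C{\left(o,105 \right)} - \frac{1}{39990 - 6181} = -13 - \frac{1}{39990 - 6181} = -13 - \frac{1}{33809} = - \frac{439518}{33809}$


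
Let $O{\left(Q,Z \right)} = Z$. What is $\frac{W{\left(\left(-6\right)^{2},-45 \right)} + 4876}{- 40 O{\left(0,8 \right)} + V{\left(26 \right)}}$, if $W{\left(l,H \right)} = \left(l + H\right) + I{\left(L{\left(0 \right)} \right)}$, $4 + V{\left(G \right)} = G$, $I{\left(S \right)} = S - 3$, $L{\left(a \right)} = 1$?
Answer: $- \frac{4865}{298} \approx -16.326$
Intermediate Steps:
$I{\left(S \right)} = -3 + S$ ($I{\left(S \right)} = S - 3 = -3 + S$)
$V{\left(G \right)} = -4 + G$
$W{\left(l,H \right)} = -2 + H + l$ ($W{\left(l,H \right)} = \left(l + H\right) + \left(-3 + 1\right) = \left(H + l\right) - 2 = -2 + H + l$)
$\frac{W{\left(\left(-6\right)^{2},-45 \right)} + 4876}{- 40 O{\left(0,8 \right)} + V{\left(26 \right)}} = \frac{\left(-2 - 45 + \left(-6\right)^{2}\right) + 4876}{\left(-40\right) 8 + \left(-4 + 26\right)} = \frac{\left(-2 - 45 + 36\right) + 4876}{-320 + 22} = \frac{-11 + 4876}{-298} = 4865 \left(- \frac{1}{298}\right) = - \frac{4865}{298}$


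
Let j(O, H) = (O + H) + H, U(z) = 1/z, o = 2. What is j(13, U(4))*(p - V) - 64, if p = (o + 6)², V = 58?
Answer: 17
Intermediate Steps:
j(O, H) = O + 2*H (j(O, H) = (H + O) + H = O + 2*H)
p = 64 (p = (2 + 6)² = 8² = 64)
j(13, U(4))*(p - V) - 64 = (13 + 2/4)*(64 - 1*58) - 64 = (13 + 2*(¼))*(64 - 58) - 64 = (13 + ½)*6 - 64 = (27/2)*6 - 64 = 81 - 64 = 17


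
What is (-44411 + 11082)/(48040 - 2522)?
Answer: -33329/45518 ≈ -0.73222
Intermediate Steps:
(-44411 + 11082)/(48040 - 2522) = -33329/45518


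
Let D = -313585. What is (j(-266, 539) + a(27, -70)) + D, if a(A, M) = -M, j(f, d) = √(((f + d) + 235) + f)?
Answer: -313515 + 11*√2 ≈ -3.1350e+5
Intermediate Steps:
j(f, d) = √(235 + d + 2*f) (j(f, d) = √(((d + f) + 235) + f) = √((235 + d + f) + f) = √(235 + d + 2*f))
(j(-266, 539) + a(27, -70)) + D = (√(235 + 539 + 2*(-266)) - 1*(-70)) - 313585 = (√(235 + 539 - 532) + 70) - 313585 = (√242 + 70) - 313585 = (11*√2 + 70) - 313585 = (70 + 11*√2) - 313585 = -313515 + 11*√2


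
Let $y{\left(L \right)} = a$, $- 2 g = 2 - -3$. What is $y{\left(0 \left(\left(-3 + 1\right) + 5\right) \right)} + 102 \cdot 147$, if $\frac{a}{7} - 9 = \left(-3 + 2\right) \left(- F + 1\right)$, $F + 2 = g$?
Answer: $\frac{30037}{2} \approx 15019.0$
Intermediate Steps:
$g = - \frac{5}{2}$ ($g = - \frac{2 - -3}{2} = - \frac{2 + 3}{2} = \left(- \frac{1}{2}\right) 5 = - \frac{5}{2} \approx -2.5$)
$F = - \frac{9}{2}$ ($F = -2 - \frac{5}{2} = - \frac{9}{2} \approx -4.5$)
$a = \frac{49}{2}$ ($a = 63 + 7 \left(-3 + 2\right) \left(\left(-1\right) \left(- \frac{9}{2}\right) + 1\right) = 63 + 7 \left(- (\frac{9}{2} + 1)\right) = 63 + 7 \left(\left(-1\right) \frac{11}{2}\right) = 63 + 7 \left(- \frac{11}{2}\right) = 63 - \frac{77}{2} = \frac{49}{2} \approx 24.5$)
$y{\left(L \right)} = \frac{49}{2}$
$y{\left(0 \left(\left(-3 + 1\right) + 5\right) \right)} + 102 \cdot 147 = \frac{49}{2} + 102 \cdot 147 = \frac{49}{2} + 14994 = \frac{30037}{2}$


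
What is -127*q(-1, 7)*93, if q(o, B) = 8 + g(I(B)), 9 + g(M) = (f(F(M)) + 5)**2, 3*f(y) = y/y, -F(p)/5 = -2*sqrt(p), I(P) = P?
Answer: -972439/3 ≈ -3.2415e+5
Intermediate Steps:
F(p) = 10*sqrt(p) (F(p) = -(-10)*sqrt(p) = 10*sqrt(p))
f(y) = 1/3 (f(y) = (y/y)/3 = (1/3)*1 = 1/3)
g(M) = 175/9 (g(M) = -9 + (1/3 + 5)**2 = -9 + (16/3)**2 = -9 + 256/9 = 175/9)
q(o, B) = 247/9 (q(o, B) = 8 + 175/9 = 247/9)
-127*q(-1, 7)*93 = -127*247/9*93 = -31369/9*93 = -972439/3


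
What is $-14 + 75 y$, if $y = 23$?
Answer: $1711$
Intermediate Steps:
$-14 + 75 y = -14 + 75 \cdot 23 = -14 + 1725 = 1711$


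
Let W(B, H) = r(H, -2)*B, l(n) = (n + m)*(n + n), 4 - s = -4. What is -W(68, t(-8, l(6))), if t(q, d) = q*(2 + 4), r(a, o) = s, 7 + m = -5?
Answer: -544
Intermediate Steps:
m = -12 (m = -7 - 5 = -12)
s = 8 (s = 4 - 1*(-4) = 4 + 4 = 8)
r(a, o) = 8
l(n) = 2*n*(-12 + n) (l(n) = (n - 12)*(n + n) = (-12 + n)*(2*n) = 2*n*(-12 + n))
t(q, d) = 6*q (t(q, d) = q*6 = 6*q)
W(B, H) = 8*B
-W(68, t(-8, l(6))) = -8*68 = -1*544 = -544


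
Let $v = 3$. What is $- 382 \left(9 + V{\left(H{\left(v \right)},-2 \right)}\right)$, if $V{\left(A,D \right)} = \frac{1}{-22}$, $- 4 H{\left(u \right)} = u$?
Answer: $- \frac{37627}{11} \approx -3420.6$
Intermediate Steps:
$H{\left(u \right)} = - \frac{u}{4}$
$V{\left(A,D \right)} = - \frac{1}{22}$
$- 382 \left(9 + V{\left(H{\left(v \right)},-2 \right)}\right) = - 382 \left(9 - \frac{1}{22}\right) = \left(-382\right) \frac{197}{22} = - \frac{37627}{11}$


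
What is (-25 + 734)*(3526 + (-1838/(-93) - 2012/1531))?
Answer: 357810547880/142383 ≈ 2.5130e+6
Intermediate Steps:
(-25 + 734)*(3526 + (-1838/(-93) - 2012/1531)) = 709*(3526 + (-1838*(-1/93) - 2012*1/1531)) = 709*(3526 + (1838/93 - 2012/1531)) = 709*(3526 + 2626862/142383) = 709*(504669320/142383) = 357810547880/142383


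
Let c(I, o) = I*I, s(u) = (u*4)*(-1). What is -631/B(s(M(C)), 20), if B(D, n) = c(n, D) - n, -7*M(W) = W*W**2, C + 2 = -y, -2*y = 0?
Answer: -631/380 ≈ -1.6605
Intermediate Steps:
y = 0 (y = -1/2*0 = 0)
C = -2 (C = -2 - 1*0 = -2 + 0 = -2)
M(W) = -W**3/7 (M(W) = -W*W**2/7 = -W**3/7)
s(u) = -4*u (s(u) = (4*u)*(-1) = -4*u)
c(I, o) = I**2
B(D, n) = n**2 - n
-631/B(s(M(C)), 20) = -631*1/(20*(-1 + 20)) = -631/(20*19) = -631/380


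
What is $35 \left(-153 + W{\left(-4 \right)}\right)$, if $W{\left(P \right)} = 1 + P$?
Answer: $-5460$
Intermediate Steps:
$35 \left(-153 + W{\left(-4 \right)}\right) = 35 \left(-153 + \left(1 - 4\right)\right) = 35 \left(-153 - 3\right) = 35 \left(-156\right) = -5460$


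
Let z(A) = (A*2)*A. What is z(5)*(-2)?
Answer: -100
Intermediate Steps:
z(A) = 2*A**2 (z(A) = (2*A)*A = 2*A**2)
z(5)*(-2) = (2*5**2)*(-2) = (2*25)*(-2) = 50*(-2) = -100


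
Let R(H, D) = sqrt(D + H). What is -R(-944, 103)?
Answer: -29*I ≈ -29.0*I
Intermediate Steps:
-R(-944, 103) = -sqrt(103 - 944) = -sqrt(-841) = -29*I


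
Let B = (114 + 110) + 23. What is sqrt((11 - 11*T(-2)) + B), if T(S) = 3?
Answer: 15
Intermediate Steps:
B = 247 (B = 224 + 23 = 247)
sqrt((11 - 11*T(-2)) + B) = sqrt((11 - 11*3) + 247) = sqrt((11 - 33) + 247) = sqrt(-22 + 247) = sqrt(225) = 15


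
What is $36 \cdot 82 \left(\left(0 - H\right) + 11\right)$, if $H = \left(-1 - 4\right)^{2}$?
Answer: $-41328$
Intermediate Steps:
$H = 25$ ($H = \left(-5\right)^{2} = 25$)
$36 \cdot 82 \left(\left(0 - H\right) + 11\right) = 36 \cdot 82 \left(\left(0 - 25\right) + 11\right) = 36 \cdot 82 \left(-25 + 11\right) = 36 \cdot 82 \left(-14\right) = 36 \left(-1148\right) = -41328$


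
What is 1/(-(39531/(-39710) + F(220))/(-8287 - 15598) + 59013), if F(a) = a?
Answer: 3375350/199189560499 ≈ 1.6945e-5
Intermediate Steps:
1/(-(39531/(-39710) + F(220))/(-8287 - 15598) + 59013) = 1/(-(39531/(-39710) + 220)/(-8287 - 15598) + 59013) = 1/(-(39531*(-1/39710) + 220)/(-23885) + 59013) = 1/(-(-39531/39710 + 220)*(-1)/23885 + 59013) = 1/(-8696669*(-1)/(39710*23885) + 59013) = 1/(-1*(-30949/3375350) + 59013) = 1/(30949/3375350 + 59013) = 1/(199189560499/3375350) = 3375350/199189560499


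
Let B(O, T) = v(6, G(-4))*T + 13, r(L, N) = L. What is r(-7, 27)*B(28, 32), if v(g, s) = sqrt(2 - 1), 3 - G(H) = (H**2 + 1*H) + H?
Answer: -315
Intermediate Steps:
G(H) = 3 - H**2 - 2*H (G(H) = 3 - ((H**2 + 1*H) + H) = 3 - ((H**2 + H) + H) = 3 - ((H + H**2) + H) = 3 - (H**2 + 2*H) = 3 + (-H**2 - 2*H) = 3 - H**2 - 2*H)
v(g, s) = 1 (v(g, s) = sqrt(1) = 1)
B(O, T) = 13 + T (B(O, T) = 1*T + 13 = T + 13 = 13 + T)
r(-7, 27)*B(28, 32) = -7*(13 + 32) = -7*45 = -315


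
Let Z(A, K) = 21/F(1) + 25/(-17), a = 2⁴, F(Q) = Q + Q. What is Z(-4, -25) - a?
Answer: -237/34 ≈ -6.9706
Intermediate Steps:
F(Q) = 2*Q
a = 16
Z(A, K) = 307/34 (Z(A, K) = 21/((2*1)) + 25/(-17) = 21/2 + 25*(-1/17) = 21*(½) - 25/17 = 21/2 - 25/17 = 307/34)
Z(-4, -25) - a = 307/34 - 1*16 = 307/34 - 16 = -237/34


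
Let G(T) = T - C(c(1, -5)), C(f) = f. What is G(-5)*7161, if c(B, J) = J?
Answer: 0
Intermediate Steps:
G(T) = 5 + T (G(T) = T - 1*(-5) = T + 5 = 5 + T)
G(-5)*7161 = (5 - 5)*7161 = 0*7161 = 0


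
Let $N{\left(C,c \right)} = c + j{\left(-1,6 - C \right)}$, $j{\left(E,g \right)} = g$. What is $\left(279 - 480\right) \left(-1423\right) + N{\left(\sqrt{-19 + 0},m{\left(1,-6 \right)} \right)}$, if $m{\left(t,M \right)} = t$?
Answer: $286030 - i \sqrt{19} \approx 2.8603 \cdot 10^{5} - 4.3589 i$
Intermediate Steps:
$N{\left(C,c \right)} = 6 + c - C$ ($N{\left(C,c \right)} = c - \left(-6 + C\right) = 6 + c - C$)
$\left(279 - 480\right) \left(-1423\right) + N{\left(\sqrt{-19 + 0},m{\left(1,-6 \right)} \right)} = \left(279 - 480\right) \left(-1423\right) + \left(6 + 1 - \sqrt{-19 + 0}\right) = \left(279 - 480\right) \left(-1423\right) + \left(6 + 1 - \sqrt{-19}\right) = \left(-201\right) \left(-1423\right) + \left(6 + 1 - i \sqrt{19}\right) = 286023 + \left(6 + 1 - i \sqrt{19}\right) = 286023 + \left(7 - i \sqrt{19}\right) = 286030 - i \sqrt{19}$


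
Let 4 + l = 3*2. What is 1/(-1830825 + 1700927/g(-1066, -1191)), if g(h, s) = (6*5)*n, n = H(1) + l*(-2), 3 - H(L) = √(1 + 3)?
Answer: -90/166475177 ≈ -5.4062e-7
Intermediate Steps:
l = 2 (l = -4 + 3*2 = -4 + 6 = 2)
H(L) = 1 (H(L) = 3 - √(1 + 3) = 3 - √4 = 3 - 1*2 = 3 - 2 = 1)
n = -3 (n = 1 + 2*(-2) = 1 - 4 = -3)
g(h, s) = -90 (g(h, s) = (6*5)*(-3) = 30*(-3) = -90)
1/(-1830825 + 1700927/g(-1066, -1191)) = 1/(-1830825 + 1700927/(-90)) = 1/(-1830825 + 1700927*(-1/90)) = 1/(-1830825 - 1700927/90) = 1/(-166475177/90) = -90/166475177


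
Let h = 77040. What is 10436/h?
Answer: 2609/19260 ≈ 0.13546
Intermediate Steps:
10436/h = 10436/77040 = 10436*(1/77040) = 2609/19260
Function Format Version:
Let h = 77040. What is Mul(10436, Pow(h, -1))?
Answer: Rational(2609, 19260) ≈ 0.13546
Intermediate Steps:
Mul(10436, Pow(h, -1)) = Mul(10436, Pow(77040, -1)) = Mul(10436, Rational(1, 77040)) = Rational(2609, 19260)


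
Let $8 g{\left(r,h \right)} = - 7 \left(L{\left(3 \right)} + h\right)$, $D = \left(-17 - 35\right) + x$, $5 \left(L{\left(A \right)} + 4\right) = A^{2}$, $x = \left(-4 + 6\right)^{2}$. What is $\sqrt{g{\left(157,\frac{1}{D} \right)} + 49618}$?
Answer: $\frac{\sqrt{2858108730}}{240} \approx 222.76$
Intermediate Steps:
$x = 4$ ($x = 2^{2} = 4$)
$L{\left(A \right)} = -4 + \frac{A^{2}}{5}$
$D = -48$ ($D = \left(-17 - 35\right) + 4 = -52 + 4 = -48$)
$g{\left(r,h \right)} = \frac{77}{40} - \frac{7 h}{8}$ ($g{\left(r,h \right)} = \frac{\left(-7\right) \left(\left(-4 + \frac{3^{2}}{5}\right) + h\right)}{8} = \frac{\left(-7\right) \left(\left(-4 + \frac{1}{5} \cdot 9\right) + h\right)}{8} = \frac{\left(-7\right) \left(\left(-4 + \frac{9}{5}\right) + h\right)}{8} = \frac{\left(-7\right) \left(- \frac{11}{5} + h\right)}{8} = \frac{\frac{77}{5} - 7 h}{8} = \frac{77}{40} - \frac{7 h}{8}$)
$\sqrt{g{\left(157,\frac{1}{D} \right)} + 49618} = \sqrt{\left(\frac{77}{40} - \frac{7}{8 \left(-48\right)}\right) + 49618} = \sqrt{\left(\frac{77}{40} - - \frac{7}{384}\right) + 49618} = \sqrt{\left(\frac{77}{40} + \frac{7}{384}\right) + 49618} = \sqrt{\frac{3731}{1920} + 49618} = \sqrt{\frac{95270291}{1920}} = \frac{\sqrt{2858108730}}{240}$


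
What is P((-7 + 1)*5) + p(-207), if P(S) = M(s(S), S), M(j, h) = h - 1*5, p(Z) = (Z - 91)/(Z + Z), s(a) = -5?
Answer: -7096/207 ≈ -34.280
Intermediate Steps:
p(Z) = (-91 + Z)/(2*Z) (p(Z) = (-91 + Z)/((2*Z)) = (-91 + Z)*(1/(2*Z)) = (-91 + Z)/(2*Z))
M(j, h) = -5 + h (M(j, h) = h - 5 = -5 + h)
P(S) = -5 + S
P((-7 + 1)*5) + p(-207) = (-5 + (-7 + 1)*5) + (½)*(-91 - 207)/(-207) = (-5 - 6*5) + (½)*(-1/207)*(-298) = (-5 - 30) + 149/207 = -35 + 149/207 = -7096/207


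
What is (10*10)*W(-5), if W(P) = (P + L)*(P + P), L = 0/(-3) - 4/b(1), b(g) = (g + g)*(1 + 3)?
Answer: 5500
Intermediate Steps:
b(g) = 8*g (b(g) = (2*g)*4 = 8*g)
L = -1/2 (L = 0/(-3) - 4/(8*1) = 0*(-1/3) - 4/8 = 0 - 4*1/8 = 0 - 1/2 = -1/2 ≈ -0.50000)
W(P) = 2*P*(-1/2 + P) (W(P) = (P - 1/2)*(P + P) = (-1/2 + P)*(2*P) = 2*P*(-1/2 + P))
(10*10)*W(-5) = (10*10)*(-5*(-1 + 2*(-5))) = 100*(-5*(-1 - 10)) = 100*(-5*(-11)) = 100*55 = 5500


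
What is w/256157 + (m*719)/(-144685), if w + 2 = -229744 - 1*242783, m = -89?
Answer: -712001586/507699665 ≈ -1.4024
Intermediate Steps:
w = -472529 (w = -2 + (-229744 - 1*242783) = -2 + (-229744 - 242783) = -2 - 472527 = -472529)
w/256157 + (m*719)/(-144685) = -472529/256157 - 89*719/(-144685) = -472529*1/256157 - 63991*(-1/144685) = -6473/3509 + 63991/144685 = -712001586/507699665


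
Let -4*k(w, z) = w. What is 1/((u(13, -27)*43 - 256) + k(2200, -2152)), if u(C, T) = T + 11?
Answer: -1/1494 ≈ -0.00066934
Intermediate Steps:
k(w, z) = -w/4
u(C, T) = 11 + T
1/((u(13, -27)*43 - 256) + k(2200, -2152)) = 1/(((11 - 27)*43 - 256) - 1/4*2200) = 1/((-16*43 - 256) - 550) = 1/((-688 - 256) - 550) = 1/(-944 - 550) = 1/(-1494) = -1/1494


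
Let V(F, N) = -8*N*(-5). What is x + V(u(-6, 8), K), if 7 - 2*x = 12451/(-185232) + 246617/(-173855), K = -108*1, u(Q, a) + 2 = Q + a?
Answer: -277965050276131/64407018720 ≈ -4315.8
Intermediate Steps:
u(Q, a) = -2 + Q + a (u(Q, a) = -2 + (Q + a) = -2 + Q + a)
K = -108
V(F, N) = 40*N
x = 273270594269/64407018720 (x = 7/2 - (12451/(-185232) + 246617/(-173855))/2 = 7/2 - (12451*(-1/185232) + 246617*(-1/173855))/2 = 7/2 - (-12451/185232 - 246617/173855)/2 = 7/2 - ½*(-47846028749/32203509360) = 7/2 + 47846028749/64407018720 = 273270594269/64407018720 ≈ 4.2429)
x + V(u(-6, 8), K) = 273270594269/64407018720 + 40*(-108) = 273270594269/64407018720 - 4320 = -277965050276131/64407018720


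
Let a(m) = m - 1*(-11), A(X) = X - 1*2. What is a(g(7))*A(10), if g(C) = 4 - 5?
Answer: 80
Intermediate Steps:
g(C) = -1
A(X) = -2 + X (A(X) = X - 2 = -2 + X)
a(m) = 11 + m (a(m) = m + 11 = 11 + m)
a(g(7))*A(10) = (11 - 1)*(-2 + 10) = 10*8 = 80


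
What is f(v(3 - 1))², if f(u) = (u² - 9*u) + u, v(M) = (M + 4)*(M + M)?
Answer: 147456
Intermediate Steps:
v(M) = 2*M*(4 + M) (v(M) = (4 + M)*(2*M) = 2*M*(4 + M))
f(u) = u² - 8*u
f(v(3 - 1))² = ((2*(3 - 1)*(4 + (3 - 1)))*(-8 + 2*(3 - 1)*(4 + (3 - 1))))² = ((2*2*(4 + 2))*(-8 + 2*2*(4 + 2)))² = ((2*2*6)*(-8 + 2*2*6))² = (24*(-8 + 24))² = (24*16)² = 384² = 147456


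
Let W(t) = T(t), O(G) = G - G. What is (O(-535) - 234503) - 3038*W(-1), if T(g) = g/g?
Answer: -237541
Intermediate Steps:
O(G) = 0
T(g) = 1
W(t) = 1
(O(-535) - 234503) - 3038*W(-1) = (0 - 234503) - 3038*1 = -234503 - 3038 = -237541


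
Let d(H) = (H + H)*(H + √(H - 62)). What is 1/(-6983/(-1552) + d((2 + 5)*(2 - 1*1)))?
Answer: 246890608/51271957361 - 33721856*I*√55/51271957361 ≈ 0.0048153 - 0.0048777*I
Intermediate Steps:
d(H) = 2*H*(H + √(-62 + H)) (d(H) = (2*H)*(H + √(-62 + H)) = 2*H*(H + √(-62 + H)))
1/(-6983/(-1552) + d((2 + 5)*(2 - 1*1))) = 1/(-6983/(-1552) + 2*((2 + 5)*(2 - 1*1))*((2 + 5)*(2 - 1*1) + √(-62 + (2 + 5)*(2 - 1*1)))) = 1/(-6983*(-1/1552) + 2*(7*(2 - 1))*(7*(2 - 1) + √(-62 + 7*(2 - 1)))) = 1/(6983/1552 + 2*(7*1)*(7*1 + √(-62 + 7*1))) = 1/(6983/1552 + 2*7*(7 + √(-62 + 7))) = 1/(6983/1552 + 2*7*(7 + √(-55))) = 1/(6983/1552 + 2*7*(7 + I*√55)) = 1/(6983/1552 + (98 + 14*I*√55)) = 1/(159079/1552 + 14*I*√55)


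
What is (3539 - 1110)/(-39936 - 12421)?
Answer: -2429/52357 ≈ -0.046393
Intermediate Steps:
(3539 - 1110)/(-39936 - 12421) = 2429/(-52357) = 2429*(-1/52357) = -2429/52357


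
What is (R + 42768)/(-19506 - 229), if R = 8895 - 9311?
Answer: -42352/19735 ≈ -2.1460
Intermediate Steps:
R = -416
(R + 42768)/(-19506 - 229) = (-416 + 42768)/(-19506 - 229) = 42352/(-19735) = 42352*(-1/19735) = -42352/19735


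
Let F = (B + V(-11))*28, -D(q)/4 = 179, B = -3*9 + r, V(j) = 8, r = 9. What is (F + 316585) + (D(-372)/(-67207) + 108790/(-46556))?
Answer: 494837993064813/1564444546 ≈ 3.1630e+5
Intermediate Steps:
B = -18 (B = -3*9 + 9 = -27 + 9 = -18)
D(q) = -716 (D(q) = -4*179 = -716)
F = -280 (F = (-18 + 8)*28 = -10*28 = -280)
(F + 316585) + (D(-372)/(-67207) + 108790/(-46556)) = (-280 + 316585) + (-716/(-67207) + 108790/(-46556)) = 316305 + (-716*(-1/67207) + 108790*(-1/46556)) = 316305 + (716/67207 - 54395/23278) = 316305 - 3639057717/1564444546 = 494837993064813/1564444546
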